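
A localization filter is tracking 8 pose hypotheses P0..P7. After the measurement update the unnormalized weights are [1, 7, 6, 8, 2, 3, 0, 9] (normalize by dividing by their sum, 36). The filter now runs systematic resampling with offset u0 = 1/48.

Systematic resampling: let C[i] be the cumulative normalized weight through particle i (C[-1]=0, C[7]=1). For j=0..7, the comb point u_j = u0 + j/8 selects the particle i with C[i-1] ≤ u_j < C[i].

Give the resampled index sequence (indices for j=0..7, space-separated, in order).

0 1 2 3 3 4 7 7

C = [1/36, 2/9, 7/18, 11/18, 2/3, 3/4, 3/4, 1]
j=0: u_0=1/48 ∈ [0, 1/36) → index 0
j=1: u_1=7/48 ∈ [1/36, 2/9) → index 1
j=2: u_2=13/48 ∈ [2/9, 7/18) → index 2
j=3: u_3=19/48 ∈ [7/18, 11/18) → index 3
j=4: u_4=25/48 ∈ [7/18, 11/18) → index 3
j=5: u_5=31/48 ∈ [11/18, 2/3) → index 4
j=6: u_6=37/48 ∈ [3/4, 1) → index 7
j=7: u_7=43/48 ∈ [3/4, 1) → index 7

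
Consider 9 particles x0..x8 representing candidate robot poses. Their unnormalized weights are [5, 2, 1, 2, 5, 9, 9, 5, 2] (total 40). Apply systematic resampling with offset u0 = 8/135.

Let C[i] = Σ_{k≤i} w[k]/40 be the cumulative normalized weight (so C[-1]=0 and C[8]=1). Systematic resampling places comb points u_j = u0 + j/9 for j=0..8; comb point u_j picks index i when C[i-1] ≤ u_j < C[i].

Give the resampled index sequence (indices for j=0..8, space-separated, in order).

C = [1/8, 7/40, 1/5, 1/4, 3/8, 3/5, 33/40, 19/20, 1]
j=0: u_0=8/135 ∈ [0, 1/8) → index 0
j=1: u_1=23/135 ∈ [1/8, 7/40) → index 1
j=2: u_2=38/135 ∈ [1/4, 3/8) → index 4
j=3: u_3=53/135 ∈ [3/8, 3/5) → index 5
j=4: u_4=68/135 ∈ [3/8, 3/5) → index 5
j=5: u_5=83/135 ∈ [3/5, 33/40) → index 6
j=6: u_6=98/135 ∈ [3/5, 33/40) → index 6
j=7: u_7=113/135 ∈ [33/40, 19/20) → index 7
j=8: u_8=128/135 ∈ [33/40, 19/20) → index 7

0 1 4 5 5 6 6 7 7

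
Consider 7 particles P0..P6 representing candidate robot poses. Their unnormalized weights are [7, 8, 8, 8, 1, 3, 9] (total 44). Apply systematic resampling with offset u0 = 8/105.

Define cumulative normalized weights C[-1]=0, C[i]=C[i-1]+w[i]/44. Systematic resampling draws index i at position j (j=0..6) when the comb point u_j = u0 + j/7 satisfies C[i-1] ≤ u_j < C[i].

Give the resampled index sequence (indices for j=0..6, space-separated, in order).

0 1 2 2 3 5 6

C = [7/44, 15/44, 23/44, 31/44, 8/11, 35/44, 1]
j=0: u_0=8/105 ∈ [0, 7/44) → index 0
j=1: u_1=23/105 ∈ [7/44, 15/44) → index 1
j=2: u_2=38/105 ∈ [15/44, 23/44) → index 2
j=3: u_3=53/105 ∈ [15/44, 23/44) → index 2
j=4: u_4=68/105 ∈ [23/44, 31/44) → index 3
j=5: u_5=83/105 ∈ [8/11, 35/44) → index 5
j=6: u_6=14/15 ∈ [35/44, 1) → index 6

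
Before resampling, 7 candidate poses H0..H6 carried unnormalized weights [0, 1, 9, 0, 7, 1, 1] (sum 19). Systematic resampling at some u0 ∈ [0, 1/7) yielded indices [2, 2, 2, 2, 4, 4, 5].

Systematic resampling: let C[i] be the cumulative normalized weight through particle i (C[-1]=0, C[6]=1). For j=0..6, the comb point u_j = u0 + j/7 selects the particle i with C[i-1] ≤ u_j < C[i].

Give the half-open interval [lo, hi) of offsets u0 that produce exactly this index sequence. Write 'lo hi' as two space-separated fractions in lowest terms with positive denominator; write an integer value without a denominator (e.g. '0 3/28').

C = [0, 1/19, 10/19, 10/19, 17/19, 18/19, 1]
j=0 picked index 2: u0 ∈ [1/19, 10/19)
j=1 picked index 2: u0 ∈ [-12/133, 51/133)
j=2 picked index 2: u0 ∈ [-31/133, 32/133)
j=3 picked index 2: u0 ∈ [-50/133, 13/133)
j=4 picked index 4: u0 ∈ [-6/133, 43/133)
j=5 picked index 4: u0 ∈ [-25/133, 24/133)
j=6 picked index 5: u0 ∈ [5/133, 12/133)
intersection: [1/19, 12/133)

1/19 12/133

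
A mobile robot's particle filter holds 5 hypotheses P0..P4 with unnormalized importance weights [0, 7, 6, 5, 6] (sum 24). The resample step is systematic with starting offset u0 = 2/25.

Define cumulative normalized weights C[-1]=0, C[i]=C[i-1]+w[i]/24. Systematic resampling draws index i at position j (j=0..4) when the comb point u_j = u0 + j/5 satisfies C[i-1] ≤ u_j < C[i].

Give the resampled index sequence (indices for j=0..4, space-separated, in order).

C = [0, 7/24, 13/24, 3/4, 1]
j=0: u_0=2/25 ∈ [0, 7/24) → index 1
j=1: u_1=7/25 ∈ [0, 7/24) → index 1
j=2: u_2=12/25 ∈ [7/24, 13/24) → index 2
j=3: u_3=17/25 ∈ [13/24, 3/4) → index 3
j=4: u_4=22/25 ∈ [3/4, 1) → index 4

1 1 2 3 4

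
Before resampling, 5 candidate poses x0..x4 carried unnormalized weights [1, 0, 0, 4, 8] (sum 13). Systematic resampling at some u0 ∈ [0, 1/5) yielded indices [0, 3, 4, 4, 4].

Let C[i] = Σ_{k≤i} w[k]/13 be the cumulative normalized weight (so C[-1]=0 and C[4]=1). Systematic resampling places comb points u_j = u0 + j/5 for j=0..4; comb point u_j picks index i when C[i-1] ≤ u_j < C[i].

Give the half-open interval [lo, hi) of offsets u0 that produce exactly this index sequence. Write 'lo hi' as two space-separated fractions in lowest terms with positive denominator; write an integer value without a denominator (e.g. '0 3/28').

C = [1/13, 1/13, 1/13, 5/13, 1]
j=0 picked index 0: u0 ∈ [0, 1/13)
j=1 picked index 3: u0 ∈ [-8/65, 12/65)
j=2 picked index 4: u0 ∈ [-1/65, 3/5)
j=3 picked index 4: u0 ∈ [-14/65, 2/5)
j=4 picked index 4: u0 ∈ [-27/65, 1/5)
intersection: [0, 1/13)

0 1/13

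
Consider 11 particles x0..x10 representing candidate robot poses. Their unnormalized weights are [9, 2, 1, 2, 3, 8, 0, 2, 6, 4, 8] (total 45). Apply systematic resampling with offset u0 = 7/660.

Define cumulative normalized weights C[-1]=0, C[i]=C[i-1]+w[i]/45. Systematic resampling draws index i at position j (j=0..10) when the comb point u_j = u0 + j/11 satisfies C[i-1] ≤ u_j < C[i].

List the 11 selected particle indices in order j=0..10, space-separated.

0 0 0 3 4 5 7 8 9 10 10

C = [1/5, 11/45, 4/15, 14/45, 17/45, 5/9, 5/9, 3/5, 11/15, 37/45, 1]
j=0: u_0=7/660 ∈ [0, 1/5) → index 0
j=1: u_1=67/660 ∈ [0, 1/5) → index 0
j=2: u_2=127/660 ∈ [0, 1/5) → index 0
j=3: u_3=17/60 ∈ [4/15, 14/45) → index 3
j=4: u_4=247/660 ∈ [14/45, 17/45) → index 4
j=5: u_5=307/660 ∈ [17/45, 5/9) → index 5
j=6: u_6=367/660 ∈ [5/9, 3/5) → index 7
j=7: u_7=427/660 ∈ [3/5, 11/15) → index 8
j=8: u_8=487/660 ∈ [11/15, 37/45) → index 9
j=9: u_9=547/660 ∈ [37/45, 1) → index 10
j=10: u_10=607/660 ∈ [37/45, 1) → index 10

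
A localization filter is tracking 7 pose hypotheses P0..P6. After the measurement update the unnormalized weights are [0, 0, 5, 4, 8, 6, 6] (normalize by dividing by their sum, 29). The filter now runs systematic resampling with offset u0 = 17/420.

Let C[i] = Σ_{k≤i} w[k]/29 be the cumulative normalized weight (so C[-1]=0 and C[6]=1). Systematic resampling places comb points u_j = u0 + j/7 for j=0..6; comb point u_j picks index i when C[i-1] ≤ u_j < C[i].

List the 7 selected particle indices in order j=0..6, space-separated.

C = [0, 0, 5/29, 9/29, 17/29, 23/29, 1]
j=0: u_0=17/420 ∈ [0, 5/29) → index 2
j=1: u_1=11/60 ∈ [5/29, 9/29) → index 3
j=2: u_2=137/420 ∈ [9/29, 17/29) → index 4
j=3: u_3=197/420 ∈ [9/29, 17/29) → index 4
j=4: u_4=257/420 ∈ [17/29, 23/29) → index 5
j=5: u_5=317/420 ∈ [17/29, 23/29) → index 5
j=6: u_6=377/420 ∈ [23/29, 1) → index 6

2 3 4 4 5 5 6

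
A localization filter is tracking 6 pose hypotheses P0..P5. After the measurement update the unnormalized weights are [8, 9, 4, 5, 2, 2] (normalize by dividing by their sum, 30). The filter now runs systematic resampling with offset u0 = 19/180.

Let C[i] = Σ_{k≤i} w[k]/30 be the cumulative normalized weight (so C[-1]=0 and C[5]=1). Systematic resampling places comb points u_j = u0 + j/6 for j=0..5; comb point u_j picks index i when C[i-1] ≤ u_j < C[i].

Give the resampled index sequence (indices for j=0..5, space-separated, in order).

C = [4/15, 17/30, 7/10, 13/15, 14/15, 1]
j=0: u_0=19/180 ∈ [0, 4/15) → index 0
j=1: u_1=49/180 ∈ [4/15, 17/30) → index 1
j=2: u_2=79/180 ∈ [4/15, 17/30) → index 1
j=3: u_3=109/180 ∈ [17/30, 7/10) → index 2
j=4: u_4=139/180 ∈ [7/10, 13/15) → index 3
j=5: u_5=169/180 ∈ [14/15, 1) → index 5

0 1 1 2 3 5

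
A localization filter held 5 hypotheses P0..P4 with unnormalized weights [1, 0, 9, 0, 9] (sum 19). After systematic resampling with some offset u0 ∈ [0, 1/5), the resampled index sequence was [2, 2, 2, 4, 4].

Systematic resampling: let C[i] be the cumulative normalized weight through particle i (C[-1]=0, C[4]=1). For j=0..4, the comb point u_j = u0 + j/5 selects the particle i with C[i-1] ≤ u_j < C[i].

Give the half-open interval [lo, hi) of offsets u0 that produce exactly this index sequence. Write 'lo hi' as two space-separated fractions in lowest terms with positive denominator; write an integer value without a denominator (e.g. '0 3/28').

C = [1/19, 1/19, 10/19, 10/19, 1]
j=0 picked index 2: u0 ∈ [1/19, 10/19)
j=1 picked index 2: u0 ∈ [-14/95, 31/95)
j=2 picked index 2: u0 ∈ [-33/95, 12/95)
j=3 picked index 4: u0 ∈ [-7/95, 2/5)
j=4 picked index 4: u0 ∈ [-26/95, 1/5)
intersection: [1/19, 12/95)

1/19 12/95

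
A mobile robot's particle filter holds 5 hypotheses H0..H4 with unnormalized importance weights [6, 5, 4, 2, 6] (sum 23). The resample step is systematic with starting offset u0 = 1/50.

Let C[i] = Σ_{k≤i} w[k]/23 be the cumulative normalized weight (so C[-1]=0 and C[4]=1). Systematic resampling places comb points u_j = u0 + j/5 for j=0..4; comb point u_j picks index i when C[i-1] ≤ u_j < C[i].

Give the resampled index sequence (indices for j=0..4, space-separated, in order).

C = [6/23, 11/23, 15/23, 17/23, 1]
j=0: u_0=1/50 ∈ [0, 6/23) → index 0
j=1: u_1=11/50 ∈ [0, 6/23) → index 0
j=2: u_2=21/50 ∈ [6/23, 11/23) → index 1
j=3: u_3=31/50 ∈ [11/23, 15/23) → index 2
j=4: u_4=41/50 ∈ [17/23, 1) → index 4

0 0 1 2 4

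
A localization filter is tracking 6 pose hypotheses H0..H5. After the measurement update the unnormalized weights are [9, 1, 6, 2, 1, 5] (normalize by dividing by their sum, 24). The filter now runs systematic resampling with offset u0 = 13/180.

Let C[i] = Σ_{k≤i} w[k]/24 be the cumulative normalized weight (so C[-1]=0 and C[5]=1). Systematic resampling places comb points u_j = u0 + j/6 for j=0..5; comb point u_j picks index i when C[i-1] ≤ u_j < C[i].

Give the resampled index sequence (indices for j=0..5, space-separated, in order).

0 0 1 2 3 5

C = [3/8, 5/12, 2/3, 3/4, 19/24, 1]
j=0: u_0=13/180 ∈ [0, 3/8) → index 0
j=1: u_1=43/180 ∈ [0, 3/8) → index 0
j=2: u_2=73/180 ∈ [3/8, 5/12) → index 1
j=3: u_3=103/180 ∈ [5/12, 2/3) → index 2
j=4: u_4=133/180 ∈ [2/3, 3/4) → index 3
j=5: u_5=163/180 ∈ [19/24, 1) → index 5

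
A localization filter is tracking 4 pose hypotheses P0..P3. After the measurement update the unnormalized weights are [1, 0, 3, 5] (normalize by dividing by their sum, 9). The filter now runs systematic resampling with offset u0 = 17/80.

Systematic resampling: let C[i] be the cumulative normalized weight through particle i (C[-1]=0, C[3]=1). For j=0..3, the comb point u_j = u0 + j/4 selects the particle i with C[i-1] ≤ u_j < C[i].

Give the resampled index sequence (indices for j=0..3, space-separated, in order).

2 3 3 3

C = [1/9, 1/9, 4/9, 1]
j=0: u_0=17/80 ∈ [1/9, 4/9) → index 2
j=1: u_1=37/80 ∈ [4/9, 1) → index 3
j=2: u_2=57/80 ∈ [4/9, 1) → index 3
j=3: u_3=77/80 ∈ [4/9, 1) → index 3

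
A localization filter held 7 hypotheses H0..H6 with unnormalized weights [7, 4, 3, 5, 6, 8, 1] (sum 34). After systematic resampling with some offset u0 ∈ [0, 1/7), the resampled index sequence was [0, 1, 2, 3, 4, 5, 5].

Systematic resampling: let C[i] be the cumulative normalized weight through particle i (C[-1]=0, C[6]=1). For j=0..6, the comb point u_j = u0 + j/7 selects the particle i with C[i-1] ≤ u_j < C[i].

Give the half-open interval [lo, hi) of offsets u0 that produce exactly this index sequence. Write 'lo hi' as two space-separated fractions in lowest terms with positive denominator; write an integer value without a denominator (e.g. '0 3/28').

C = [7/34, 11/34, 7/17, 19/34, 25/34, 33/34, 1]
j=0 picked index 0: u0 ∈ [0, 7/34)
j=1 picked index 1: u0 ∈ [15/238, 43/238)
j=2 picked index 2: u0 ∈ [9/238, 15/119)
j=3 picked index 3: u0 ∈ [-2/119, 31/238)
j=4 picked index 4: u0 ∈ [-3/238, 39/238)
j=5 picked index 5: u0 ∈ [5/238, 61/238)
j=6 picked index 5: u0 ∈ [-29/238, 27/238)
intersection: [15/238, 27/238)

15/238 27/238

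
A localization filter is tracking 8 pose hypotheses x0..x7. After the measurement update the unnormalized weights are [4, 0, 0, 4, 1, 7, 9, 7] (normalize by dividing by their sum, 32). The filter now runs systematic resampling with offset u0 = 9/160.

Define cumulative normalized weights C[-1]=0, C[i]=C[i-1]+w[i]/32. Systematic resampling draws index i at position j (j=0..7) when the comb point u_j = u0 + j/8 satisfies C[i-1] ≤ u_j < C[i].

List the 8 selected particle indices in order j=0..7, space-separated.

0 3 5 5 6 6 7 7

C = [1/8, 1/8, 1/8, 1/4, 9/32, 1/2, 25/32, 1]
j=0: u_0=9/160 ∈ [0, 1/8) → index 0
j=1: u_1=29/160 ∈ [1/8, 1/4) → index 3
j=2: u_2=49/160 ∈ [9/32, 1/2) → index 5
j=3: u_3=69/160 ∈ [9/32, 1/2) → index 5
j=4: u_4=89/160 ∈ [1/2, 25/32) → index 6
j=5: u_5=109/160 ∈ [1/2, 25/32) → index 6
j=6: u_6=129/160 ∈ [25/32, 1) → index 7
j=7: u_7=149/160 ∈ [25/32, 1) → index 7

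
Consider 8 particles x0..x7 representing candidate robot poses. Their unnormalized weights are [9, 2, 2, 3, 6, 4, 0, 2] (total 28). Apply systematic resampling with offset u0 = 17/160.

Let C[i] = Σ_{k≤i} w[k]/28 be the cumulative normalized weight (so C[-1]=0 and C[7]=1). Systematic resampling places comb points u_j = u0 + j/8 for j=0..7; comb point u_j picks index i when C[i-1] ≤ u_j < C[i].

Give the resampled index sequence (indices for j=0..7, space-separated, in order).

C = [9/28, 11/28, 13/28, 4/7, 11/14, 13/14, 13/14, 1]
j=0: u_0=17/160 ∈ [0, 9/28) → index 0
j=1: u_1=37/160 ∈ [0, 9/28) → index 0
j=2: u_2=57/160 ∈ [9/28, 11/28) → index 1
j=3: u_3=77/160 ∈ [13/28, 4/7) → index 3
j=4: u_4=97/160 ∈ [4/7, 11/14) → index 4
j=5: u_5=117/160 ∈ [4/7, 11/14) → index 4
j=6: u_6=137/160 ∈ [11/14, 13/14) → index 5
j=7: u_7=157/160 ∈ [13/14, 1) → index 7

0 0 1 3 4 4 5 7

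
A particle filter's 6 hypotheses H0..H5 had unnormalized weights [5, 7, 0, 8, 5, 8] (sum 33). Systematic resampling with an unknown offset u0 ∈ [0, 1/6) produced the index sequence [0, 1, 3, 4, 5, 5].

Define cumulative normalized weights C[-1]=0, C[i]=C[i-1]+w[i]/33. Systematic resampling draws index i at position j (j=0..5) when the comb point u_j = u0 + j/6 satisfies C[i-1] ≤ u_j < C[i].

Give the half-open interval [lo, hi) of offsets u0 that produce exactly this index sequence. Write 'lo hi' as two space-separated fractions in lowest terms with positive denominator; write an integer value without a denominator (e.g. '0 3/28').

7/66 5/33

C = [5/33, 4/11, 4/11, 20/33, 25/33, 1]
j=0 picked index 0: u0 ∈ [0, 5/33)
j=1 picked index 1: u0 ∈ [-1/66, 13/66)
j=2 picked index 3: u0 ∈ [1/33, 3/11)
j=3 picked index 4: u0 ∈ [7/66, 17/66)
j=4 picked index 5: u0 ∈ [1/11, 1/3)
j=5 picked index 5: u0 ∈ [-5/66, 1/6)
intersection: [7/66, 5/33)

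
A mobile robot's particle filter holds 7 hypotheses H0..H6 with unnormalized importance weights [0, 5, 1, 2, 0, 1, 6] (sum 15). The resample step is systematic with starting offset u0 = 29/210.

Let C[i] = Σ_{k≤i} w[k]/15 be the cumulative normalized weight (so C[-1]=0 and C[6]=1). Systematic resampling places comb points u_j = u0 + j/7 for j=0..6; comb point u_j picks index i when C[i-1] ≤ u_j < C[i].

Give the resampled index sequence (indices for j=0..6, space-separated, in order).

C = [0, 1/3, 2/5, 8/15, 8/15, 3/5, 1]
j=0: u_0=29/210 ∈ [0, 1/3) → index 1
j=1: u_1=59/210 ∈ [0, 1/3) → index 1
j=2: u_2=89/210 ∈ [2/5, 8/15) → index 3
j=3: u_3=17/30 ∈ [8/15, 3/5) → index 5
j=4: u_4=149/210 ∈ [3/5, 1) → index 6
j=5: u_5=179/210 ∈ [3/5, 1) → index 6
j=6: u_6=209/210 ∈ [3/5, 1) → index 6

1 1 3 5 6 6 6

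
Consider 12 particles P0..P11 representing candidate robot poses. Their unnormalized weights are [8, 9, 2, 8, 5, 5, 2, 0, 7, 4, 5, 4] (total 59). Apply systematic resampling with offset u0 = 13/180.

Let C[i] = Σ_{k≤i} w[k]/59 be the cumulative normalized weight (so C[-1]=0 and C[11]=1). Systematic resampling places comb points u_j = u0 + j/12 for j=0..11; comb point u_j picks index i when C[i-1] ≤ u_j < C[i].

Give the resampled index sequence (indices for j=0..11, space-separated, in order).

0 1 1 3 3 4 5 6 8 9 10 11

C = [8/59, 17/59, 19/59, 27/59, 32/59, 37/59, 39/59, 39/59, 46/59, 50/59, 55/59, 1]
j=0: u_0=13/180 ∈ [0, 8/59) → index 0
j=1: u_1=7/45 ∈ [8/59, 17/59) → index 1
j=2: u_2=43/180 ∈ [8/59, 17/59) → index 1
j=3: u_3=29/90 ∈ [19/59, 27/59) → index 3
j=4: u_4=73/180 ∈ [19/59, 27/59) → index 3
j=5: u_5=22/45 ∈ [27/59, 32/59) → index 4
j=6: u_6=103/180 ∈ [32/59, 37/59) → index 5
j=7: u_7=59/90 ∈ [37/59, 39/59) → index 6
j=8: u_8=133/180 ∈ [39/59, 46/59) → index 8
j=9: u_9=37/45 ∈ [46/59, 50/59) → index 9
j=10: u_10=163/180 ∈ [50/59, 55/59) → index 10
j=11: u_11=89/90 ∈ [55/59, 1) → index 11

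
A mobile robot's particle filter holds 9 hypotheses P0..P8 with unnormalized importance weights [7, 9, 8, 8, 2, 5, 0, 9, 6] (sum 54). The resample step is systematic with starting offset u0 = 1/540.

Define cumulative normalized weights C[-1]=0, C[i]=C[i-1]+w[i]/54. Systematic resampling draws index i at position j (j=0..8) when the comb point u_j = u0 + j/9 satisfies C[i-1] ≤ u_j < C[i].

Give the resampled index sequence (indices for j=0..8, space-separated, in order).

0 0 1 2 3 3 5 7 8

C = [7/54, 8/27, 4/9, 16/27, 17/27, 13/18, 13/18, 8/9, 1]
j=0: u_0=1/540 ∈ [0, 7/54) → index 0
j=1: u_1=61/540 ∈ [0, 7/54) → index 0
j=2: u_2=121/540 ∈ [7/54, 8/27) → index 1
j=3: u_3=181/540 ∈ [8/27, 4/9) → index 2
j=4: u_4=241/540 ∈ [4/9, 16/27) → index 3
j=5: u_5=301/540 ∈ [4/9, 16/27) → index 3
j=6: u_6=361/540 ∈ [17/27, 13/18) → index 5
j=7: u_7=421/540 ∈ [13/18, 8/9) → index 7
j=8: u_8=481/540 ∈ [8/9, 1) → index 8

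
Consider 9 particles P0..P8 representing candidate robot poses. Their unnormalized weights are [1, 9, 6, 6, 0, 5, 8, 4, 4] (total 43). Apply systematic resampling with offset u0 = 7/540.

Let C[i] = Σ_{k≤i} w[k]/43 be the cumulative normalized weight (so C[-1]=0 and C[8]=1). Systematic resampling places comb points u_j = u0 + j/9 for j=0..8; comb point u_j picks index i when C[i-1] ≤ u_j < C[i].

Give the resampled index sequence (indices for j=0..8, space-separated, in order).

0 1 2 2 3 5 6 6 7

C = [1/43, 10/43, 16/43, 22/43, 22/43, 27/43, 35/43, 39/43, 1]
j=0: u_0=7/540 ∈ [0, 1/43) → index 0
j=1: u_1=67/540 ∈ [1/43, 10/43) → index 1
j=2: u_2=127/540 ∈ [10/43, 16/43) → index 2
j=3: u_3=187/540 ∈ [10/43, 16/43) → index 2
j=4: u_4=247/540 ∈ [16/43, 22/43) → index 3
j=5: u_5=307/540 ∈ [22/43, 27/43) → index 5
j=6: u_6=367/540 ∈ [27/43, 35/43) → index 6
j=7: u_7=427/540 ∈ [27/43, 35/43) → index 6
j=8: u_8=487/540 ∈ [35/43, 39/43) → index 7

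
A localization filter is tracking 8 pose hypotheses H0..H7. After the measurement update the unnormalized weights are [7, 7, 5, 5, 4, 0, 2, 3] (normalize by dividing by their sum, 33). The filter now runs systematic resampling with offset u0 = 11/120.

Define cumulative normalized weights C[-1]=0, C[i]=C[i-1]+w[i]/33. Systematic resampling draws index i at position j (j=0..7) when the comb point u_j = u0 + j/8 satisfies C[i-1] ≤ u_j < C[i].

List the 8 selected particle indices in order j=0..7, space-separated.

C = [7/33, 14/33, 19/33, 8/11, 28/33, 28/33, 10/11, 1]
j=0: u_0=11/120 ∈ [0, 7/33) → index 0
j=1: u_1=13/60 ∈ [7/33, 14/33) → index 1
j=2: u_2=41/120 ∈ [7/33, 14/33) → index 1
j=3: u_3=7/15 ∈ [14/33, 19/33) → index 2
j=4: u_4=71/120 ∈ [19/33, 8/11) → index 3
j=5: u_5=43/60 ∈ [19/33, 8/11) → index 3
j=6: u_6=101/120 ∈ [8/11, 28/33) → index 4
j=7: u_7=29/30 ∈ [10/11, 1) → index 7

0 1 1 2 3 3 4 7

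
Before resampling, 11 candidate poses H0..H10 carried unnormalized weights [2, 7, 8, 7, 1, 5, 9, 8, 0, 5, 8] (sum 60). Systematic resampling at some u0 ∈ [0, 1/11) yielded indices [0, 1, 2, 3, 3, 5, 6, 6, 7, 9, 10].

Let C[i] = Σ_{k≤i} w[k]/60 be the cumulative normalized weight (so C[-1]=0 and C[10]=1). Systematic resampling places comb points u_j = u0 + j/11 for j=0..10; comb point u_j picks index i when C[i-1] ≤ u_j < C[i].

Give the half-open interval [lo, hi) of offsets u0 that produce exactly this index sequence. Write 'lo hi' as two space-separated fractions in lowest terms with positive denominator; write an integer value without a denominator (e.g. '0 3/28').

7/660 3/220

C = [1/30, 3/20, 17/60, 2/5, 5/12, 1/2, 13/20, 47/60, 47/60, 13/15, 1]
j=0 picked index 0: u0 ∈ [0, 1/30)
j=1 picked index 1: u0 ∈ [-19/330, 13/220)
j=2 picked index 2: u0 ∈ [-7/220, 67/660)
j=3 picked index 3: u0 ∈ [7/660, 7/55)
j=4 picked index 3: u0 ∈ [-53/660, 2/55)
j=5 picked index 5: u0 ∈ [-5/132, 1/22)
j=6 picked index 6: u0 ∈ [-1/22, 23/220)
j=7 picked index 6: u0 ∈ [-3/22, 3/220)
j=8 picked index 7: u0 ∈ [-17/220, 37/660)
j=9 picked index 9: u0 ∈ [-23/660, 8/165)
j=10 picked index 10: u0 ∈ [-7/165, 1/11)
intersection: [7/660, 3/220)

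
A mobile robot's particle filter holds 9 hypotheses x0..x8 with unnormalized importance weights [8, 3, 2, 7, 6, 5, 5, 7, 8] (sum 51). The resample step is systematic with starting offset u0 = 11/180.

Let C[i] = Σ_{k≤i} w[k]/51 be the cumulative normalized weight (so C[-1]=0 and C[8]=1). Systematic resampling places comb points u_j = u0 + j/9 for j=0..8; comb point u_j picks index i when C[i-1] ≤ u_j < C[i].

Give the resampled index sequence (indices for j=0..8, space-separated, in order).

C = [8/51, 11/51, 13/51, 20/51, 26/51, 31/51, 12/17, 43/51, 1]
j=0: u_0=11/180 ∈ [0, 8/51) → index 0
j=1: u_1=31/180 ∈ [8/51, 11/51) → index 1
j=2: u_2=17/60 ∈ [13/51, 20/51) → index 3
j=3: u_3=71/180 ∈ [20/51, 26/51) → index 4
j=4: u_4=91/180 ∈ [20/51, 26/51) → index 4
j=5: u_5=37/60 ∈ [31/51, 12/17) → index 6
j=6: u_6=131/180 ∈ [12/17, 43/51) → index 7
j=7: u_7=151/180 ∈ [12/17, 43/51) → index 7
j=8: u_8=19/20 ∈ [43/51, 1) → index 8

0 1 3 4 4 6 7 7 8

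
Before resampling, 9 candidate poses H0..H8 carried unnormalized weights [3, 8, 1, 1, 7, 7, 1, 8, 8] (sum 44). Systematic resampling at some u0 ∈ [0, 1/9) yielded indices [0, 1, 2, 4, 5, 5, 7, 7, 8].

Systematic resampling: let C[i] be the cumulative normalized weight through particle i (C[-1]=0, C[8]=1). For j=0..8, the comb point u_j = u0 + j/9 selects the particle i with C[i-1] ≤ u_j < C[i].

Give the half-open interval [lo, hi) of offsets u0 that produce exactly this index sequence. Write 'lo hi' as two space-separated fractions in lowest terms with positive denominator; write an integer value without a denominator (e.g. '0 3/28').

C = [3/44, 1/4, 3/11, 13/44, 5/11, 27/44, 7/11, 9/11, 1]
j=0 picked index 0: u0 ∈ [0, 3/44)
j=1 picked index 1: u0 ∈ [-17/396, 5/36)
j=2 picked index 2: u0 ∈ [1/36, 5/99)
j=3 picked index 4: u0 ∈ [-5/132, 4/33)
j=4 picked index 5: u0 ∈ [1/99, 67/396)
j=5 picked index 5: u0 ∈ [-10/99, 23/396)
j=6 picked index 7: u0 ∈ [-1/33, 5/33)
j=7 picked index 7: u0 ∈ [-14/99, 4/99)
j=8 picked index 8: u0 ∈ [-7/99, 1/9)
intersection: [1/36, 4/99)

1/36 4/99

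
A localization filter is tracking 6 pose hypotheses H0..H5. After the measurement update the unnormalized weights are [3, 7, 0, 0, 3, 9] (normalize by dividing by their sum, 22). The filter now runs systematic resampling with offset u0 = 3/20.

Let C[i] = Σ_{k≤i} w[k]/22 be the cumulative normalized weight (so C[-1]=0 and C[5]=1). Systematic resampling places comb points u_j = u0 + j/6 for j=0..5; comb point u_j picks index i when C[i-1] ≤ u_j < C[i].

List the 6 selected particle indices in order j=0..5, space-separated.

C = [3/22, 5/11, 5/11, 5/11, 13/22, 1]
j=0: u_0=3/20 ∈ [3/22, 5/11) → index 1
j=1: u_1=19/60 ∈ [3/22, 5/11) → index 1
j=2: u_2=29/60 ∈ [5/11, 13/22) → index 4
j=3: u_3=13/20 ∈ [13/22, 1) → index 5
j=4: u_4=49/60 ∈ [13/22, 1) → index 5
j=5: u_5=59/60 ∈ [13/22, 1) → index 5

1 1 4 5 5 5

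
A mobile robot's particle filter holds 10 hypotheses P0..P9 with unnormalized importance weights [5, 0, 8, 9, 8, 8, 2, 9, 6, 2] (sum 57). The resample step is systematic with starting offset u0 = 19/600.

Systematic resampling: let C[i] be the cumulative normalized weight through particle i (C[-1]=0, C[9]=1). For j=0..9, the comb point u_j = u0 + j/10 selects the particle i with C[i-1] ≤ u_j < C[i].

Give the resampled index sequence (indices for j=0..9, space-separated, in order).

C = [5/57, 5/57, 13/57, 22/57, 10/19, 2/3, 40/57, 49/57, 55/57, 1]
j=0: u_0=19/600 ∈ [0, 5/57) → index 0
j=1: u_1=79/600 ∈ [5/57, 13/57) → index 2
j=2: u_2=139/600 ∈ [13/57, 22/57) → index 3
j=3: u_3=199/600 ∈ [13/57, 22/57) → index 3
j=4: u_4=259/600 ∈ [22/57, 10/19) → index 4
j=5: u_5=319/600 ∈ [10/19, 2/3) → index 5
j=6: u_6=379/600 ∈ [10/19, 2/3) → index 5
j=7: u_7=439/600 ∈ [40/57, 49/57) → index 7
j=8: u_8=499/600 ∈ [40/57, 49/57) → index 7
j=9: u_9=559/600 ∈ [49/57, 55/57) → index 8

0 2 3 3 4 5 5 7 7 8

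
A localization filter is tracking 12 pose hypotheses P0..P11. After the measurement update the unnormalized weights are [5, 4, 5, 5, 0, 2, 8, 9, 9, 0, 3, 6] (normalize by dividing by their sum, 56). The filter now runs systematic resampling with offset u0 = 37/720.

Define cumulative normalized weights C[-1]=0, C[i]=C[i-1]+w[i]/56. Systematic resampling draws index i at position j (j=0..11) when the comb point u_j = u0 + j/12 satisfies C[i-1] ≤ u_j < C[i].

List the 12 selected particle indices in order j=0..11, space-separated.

C = [5/56, 9/56, 1/4, 19/56, 19/56, 3/8, 29/56, 19/28, 47/56, 47/56, 25/28, 1]
j=0: u_0=37/720 ∈ [0, 5/56) → index 0
j=1: u_1=97/720 ∈ [5/56, 9/56) → index 1
j=2: u_2=157/720 ∈ [9/56, 1/4) → index 2
j=3: u_3=217/720 ∈ [1/4, 19/56) → index 3
j=4: u_4=277/720 ∈ [3/8, 29/56) → index 6
j=5: u_5=337/720 ∈ [3/8, 29/56) → index 6
j=6: u_6=397/720 ∈ [29/56, 19/28) → index 7
j=7: u_7=457/720 ∈ [29/56, 19/28) → index 7
j=8: u_8=517/720 ∈ [19/28, 47/56) → index 8
j=9: u_9=577/720 ∈ [19/28, 47/56) → index 8
j=10: u_10=637/720 ∈ [47/56, 25/28) → index 10
j=11: u_11=697/720 ∈ [25/28, 1) → index 11

0 1 2 3 6 6 7 7 8 8 10 11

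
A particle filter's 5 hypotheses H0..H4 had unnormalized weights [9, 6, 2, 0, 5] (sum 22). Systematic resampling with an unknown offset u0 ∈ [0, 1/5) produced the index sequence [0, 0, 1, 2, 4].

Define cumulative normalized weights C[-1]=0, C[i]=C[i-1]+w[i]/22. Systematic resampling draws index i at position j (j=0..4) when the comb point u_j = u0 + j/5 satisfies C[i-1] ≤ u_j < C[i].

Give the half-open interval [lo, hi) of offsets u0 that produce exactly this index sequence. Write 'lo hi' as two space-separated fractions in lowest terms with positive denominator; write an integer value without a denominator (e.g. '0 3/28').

C = [9/22, 15/22, 17/22, 17/22, 1]
j=0 picked index 0: u0 ∈ [0, 9/22)
j=1 picked index 0: u0 ∈ [-1/5, 23/110)
j=2 picked index 1: u0 ∈ [1/110, 31/110)
j=3 picked index 2: u0 ∈ [9/110, 19/110)
j=4 picked index 4: u0 ∈ [-3/110, 1/5)
intersection: [9/110, 19/110)

9/110 19/110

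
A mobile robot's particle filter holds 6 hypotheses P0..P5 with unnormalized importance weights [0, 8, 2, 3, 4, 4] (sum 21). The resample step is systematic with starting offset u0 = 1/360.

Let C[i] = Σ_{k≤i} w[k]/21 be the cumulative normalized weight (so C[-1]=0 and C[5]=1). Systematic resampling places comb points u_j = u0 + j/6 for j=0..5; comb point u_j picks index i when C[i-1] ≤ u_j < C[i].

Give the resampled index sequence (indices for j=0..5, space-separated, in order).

1 1 1 3 4 5

C = [0, 8/21, 10/21, 13/21, 17/21, 1]
j=0: u_0=1/360 ∈ [0, 8/21) → index 1
j=1: u_1=61/360 ∈ [0, 8/21) → index 1
j=2: u_2=121/360 ∈ [0, 8/21) → index 1
j=3: u_3=181/360 ∈ [10/21, 13/21) → index 3
j=4: u_4=241/360 ∈ [13/21, 17/21) → index 4
j=5: u_5=301/360 ∈ [17/21, 1) → index 5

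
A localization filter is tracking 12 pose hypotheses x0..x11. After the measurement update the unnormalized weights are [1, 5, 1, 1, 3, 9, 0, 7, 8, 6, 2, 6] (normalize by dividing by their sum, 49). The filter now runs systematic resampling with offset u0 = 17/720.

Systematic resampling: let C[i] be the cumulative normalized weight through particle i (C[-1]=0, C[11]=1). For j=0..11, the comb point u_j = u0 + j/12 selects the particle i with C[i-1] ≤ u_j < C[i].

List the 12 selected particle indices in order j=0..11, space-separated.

C = [1/49, 6/49, 1/7, 8/49, 11/49, 20/49, 20/49, 27/49, 5/7, 41/49, 43/49, 1]
j=0: u_0=17/720 ∈ [1/49, 6/49) → index 1
j=1: u_1=77/720 ∈ [1/49, 6/49) → index 1
j=2: u_2=137/720 ∈ [8/49, 11/49) → index 4
j=3: u_3=197/720 ∈ [11/49, 20/49) → index 5
j=4: u_4=257/720 ∈ [11/49, 20/49) → index 5
j=5: u_5=317/720 ∈ [20/49, 27/49) → index 7
j=6: u_6=377/720 ∈ [20/49, 27/49) → index 7
j=7: u_7=437/720 ∈ [27/49, 5/7) → index 8
j=8: u_8=497/720 ∈ [27/49, 5/7) → index 8
j=9: u_9=557/720 ∈ [5/7, 41/49) → index 9
j=10: u_10=617/720 ∈ [41/49, 43/49) → index 10
j=11: u_11=677/720 ∈ [43/49, 1) → index 11

1 1 4 5 5 7 7 8 8 9 10 11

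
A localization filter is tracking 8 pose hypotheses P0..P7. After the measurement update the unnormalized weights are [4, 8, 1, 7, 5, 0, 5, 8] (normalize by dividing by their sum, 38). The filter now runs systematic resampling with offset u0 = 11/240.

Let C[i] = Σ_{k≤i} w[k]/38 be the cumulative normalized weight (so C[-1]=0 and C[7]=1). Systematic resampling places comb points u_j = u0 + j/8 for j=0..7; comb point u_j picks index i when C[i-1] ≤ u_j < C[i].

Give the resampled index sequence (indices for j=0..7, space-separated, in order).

0 1 1 3 4 6 7 7

C = [2/19, 6/19, 13/38, 10/19, 25/38, 25/38, 15/19, 1]
j=0: u_0=11/240 ∈ [0, 2/19) → index 0
j=1: u_1=41/240 ∈ [2/19, 6/19) → index 1
j=2: u_2=71/240 ∈ [2/19, 6/19) → index 1
j=3: u_3=101/240 ∈ [13/38, 10/19) → index 3
j=4: u_4=131/240 ∈ [10/19, 25/38) → index 4
j=5: u_5=161/240 ∈ [25/38, 15/19) → index 6
j=6: u_6=191/240 ∈ [15/19, 1) → index 7
j=7: u_7=221/240 ∈ [15/19, 1) → index 7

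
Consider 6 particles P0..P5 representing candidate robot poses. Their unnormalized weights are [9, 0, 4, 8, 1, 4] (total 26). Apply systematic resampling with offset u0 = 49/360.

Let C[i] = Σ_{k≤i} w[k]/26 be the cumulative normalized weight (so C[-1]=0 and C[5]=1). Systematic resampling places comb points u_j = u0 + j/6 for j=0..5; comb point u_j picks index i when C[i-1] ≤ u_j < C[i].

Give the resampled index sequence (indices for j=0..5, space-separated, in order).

C = [9/26, 9/26, 1/2, 21/26, 11/13, 1]
j=0: u_0=49/360 ∈ [0, 9/26) → index 0
j=1: u_1=109/360 ∈ [0, 9/26) → index 0
j=2: u_2=169/360 ∈ [9/26, 1/2) → index 2
j=3: u_3=229/360 ∈ [1/2, 21/26) → index 3
j=4: u_4=289/360 ∈ [1/2, 21/26) → index 3
j=5: u_5=349/360 ∈ [11/13, 1) → index 5

0 0 2 3 3 5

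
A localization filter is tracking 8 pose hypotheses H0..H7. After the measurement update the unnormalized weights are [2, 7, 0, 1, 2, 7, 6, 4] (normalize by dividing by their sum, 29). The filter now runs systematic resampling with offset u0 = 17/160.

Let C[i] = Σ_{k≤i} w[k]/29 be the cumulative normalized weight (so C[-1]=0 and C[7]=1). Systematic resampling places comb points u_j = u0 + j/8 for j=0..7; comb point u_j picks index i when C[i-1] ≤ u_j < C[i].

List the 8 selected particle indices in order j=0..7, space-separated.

1 1 4 5 5 6 6 7

C = [2/29, 9/29, 9/29, 10/29, 12/29, 19/29, 25/29, 1]
j=0: u_0=17/160 ∈ [2/29, 9/29) → index 1
j=1: u_1=37/160 ∈ [2/29, 9/29) → index 1
j=2: u_2=57/160 ∈ [10/29, 12/29) → index 4
j=3: u_3=77/160 ∈ [12/29, 19/29) → index 5
j=4: u_4=97/160 ∈ [12/29, 19/29) → index 5
j=5: u_5=117/160 ∈ [19/29, 25/29) → index 6
j=6: u_6=137/160 ∈ [19/29, 25/29) → index 6
j=7: u_7=157/160 ∈ [25/29, 1) → index 7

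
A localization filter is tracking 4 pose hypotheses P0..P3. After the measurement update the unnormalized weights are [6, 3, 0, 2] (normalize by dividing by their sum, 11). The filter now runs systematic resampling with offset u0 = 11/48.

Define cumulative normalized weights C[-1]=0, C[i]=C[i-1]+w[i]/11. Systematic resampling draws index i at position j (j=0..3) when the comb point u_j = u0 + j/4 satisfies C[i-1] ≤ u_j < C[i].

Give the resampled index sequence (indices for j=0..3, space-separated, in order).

C = [6/11, 9/11, 9/11, 1]
j=0: u_0=11/48 ∈ [0, 6/11) → index 0
j=1: u_1=23/48 ∈ [0, 6/11) → index 0
j=2: u_2=35/48 ∈ [6/11, 9/11) → index 1
j=3: u_3=47/48 ∈ [9/11, 1) → index 3

0 0 1 3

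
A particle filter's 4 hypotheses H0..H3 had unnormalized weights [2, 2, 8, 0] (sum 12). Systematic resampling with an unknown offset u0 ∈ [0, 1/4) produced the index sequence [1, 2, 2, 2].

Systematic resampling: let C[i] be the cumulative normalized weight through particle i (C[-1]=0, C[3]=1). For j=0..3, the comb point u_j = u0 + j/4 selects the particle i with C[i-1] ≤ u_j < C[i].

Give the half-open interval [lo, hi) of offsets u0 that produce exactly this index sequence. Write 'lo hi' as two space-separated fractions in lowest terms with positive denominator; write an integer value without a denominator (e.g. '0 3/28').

1/6 1/4

C = [1/6, 1/3, 1, 1]
j=0 picked index 1: u0 ∈ [1/6, 1/3)
j=1 picked index 2: u0 ∈ [1/12, 3/4)
j=2 picked index 2: u0 ∈ [-1/6, 1/2)
j=3 picked index 2: u0 ∈ [-5/12, 1/4)
intersection: [1/6, 1/4)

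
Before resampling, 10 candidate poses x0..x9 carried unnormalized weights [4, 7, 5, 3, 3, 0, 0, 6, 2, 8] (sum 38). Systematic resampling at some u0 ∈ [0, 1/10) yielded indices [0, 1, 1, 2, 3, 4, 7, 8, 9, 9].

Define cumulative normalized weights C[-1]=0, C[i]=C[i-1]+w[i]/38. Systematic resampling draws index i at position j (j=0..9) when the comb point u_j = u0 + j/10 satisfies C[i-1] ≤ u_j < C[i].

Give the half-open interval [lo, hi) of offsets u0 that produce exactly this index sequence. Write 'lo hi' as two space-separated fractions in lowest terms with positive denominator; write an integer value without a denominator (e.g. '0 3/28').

7/190 3/38

C = [2/19, 11/38, 8/19, 1/2, 11/19, 11/19, 11/19, 14/19, 15/19, 1]
j=0 picked index 0: u0 ∈ [0, 2/19)
j=1 picked index 1: u0 ∈ [1/190, 18/95)
j=2 picked index 1: u0 ∈ [-9/95, 17/190)
j=3 picked index 2: u0 ∈ [-1/95, 23/190)
j=4 picked index 3: u0 ∈ [2/95, 1/10)
j=5 picked index 4: u0 ∈ [0, 3/38)
j=6 picked index 7: u0 ∈ [-2/95, 13/95)
j=7 picked index 8: u0 ∈ [7/190, 17/190)
j=8 picked index 9: u0 ∈ [-1/95, 1/5)
j=9 picked index 9: u0 ∈ [-21/190, 1/10)
intersection: [7/190, 3/38)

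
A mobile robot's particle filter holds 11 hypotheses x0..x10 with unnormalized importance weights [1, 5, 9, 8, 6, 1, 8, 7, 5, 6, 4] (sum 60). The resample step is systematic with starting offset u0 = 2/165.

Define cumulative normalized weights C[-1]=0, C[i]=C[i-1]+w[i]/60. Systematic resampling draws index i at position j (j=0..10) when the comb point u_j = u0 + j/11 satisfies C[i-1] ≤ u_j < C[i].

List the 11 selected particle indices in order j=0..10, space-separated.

C = [1/60, 1/10, 1/4, 23/60, 29/60, 1/2, 19/30, 3/4, 5/6, 14/15, 1]
j=0: u_0=2/165 ∈ [0, 1/60) → index 0
j=1: u_1=17/165 ∈ [1/10, 1/4) → index 2
j=2: u_2=32/165 ∈ [1/10, 1/4) → index 2
j=3: u_3=47/165 ∈ [1/4, 23/60) → index 3
j=4: u_4=62/165 ∈ [1/4, 23/60) → index 3
j=5: u_5=7/15 ∈ [23/60, 29/60) → index 4
j=6: u_6=92/165 ∈ [1/2, 19/30) → index 6
j=7: u_7=107/165 ∈ [19/30, 3/4) → index 7
j=8: u_8=122/165 ∈ [19/30, 3/4) → index 7
j=9: u_9=137/165 ∈ [3/4, 5/6) → index 8
j=10: u_10=152/165 ∈ [5/6, 14/15) → index 9

0 2 2 3 3 4 6 7 7 8 9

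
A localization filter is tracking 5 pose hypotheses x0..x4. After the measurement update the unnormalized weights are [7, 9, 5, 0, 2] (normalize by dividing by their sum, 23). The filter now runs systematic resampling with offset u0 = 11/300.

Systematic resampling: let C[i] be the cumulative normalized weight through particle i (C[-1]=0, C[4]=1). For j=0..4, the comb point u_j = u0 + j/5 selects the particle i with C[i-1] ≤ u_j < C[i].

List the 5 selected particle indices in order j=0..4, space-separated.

C = [7/23, 16/23, 21/23, 21/23, 1]
j=0: u_0=11/300 ∈ [0, 7/23) → index 0
j=1: u_1=71/300 ∈ [0, 7/23) → index 0
j=2: u_2=131/300 ∈ [7/23, 16/23) → index 1
j=3: u_3=191/300 ∈ [7/23, 16/23) → index 1
j=4: u_4=251/300 ∈ [16/23, 21/23) → index 2

0 0 1 1 2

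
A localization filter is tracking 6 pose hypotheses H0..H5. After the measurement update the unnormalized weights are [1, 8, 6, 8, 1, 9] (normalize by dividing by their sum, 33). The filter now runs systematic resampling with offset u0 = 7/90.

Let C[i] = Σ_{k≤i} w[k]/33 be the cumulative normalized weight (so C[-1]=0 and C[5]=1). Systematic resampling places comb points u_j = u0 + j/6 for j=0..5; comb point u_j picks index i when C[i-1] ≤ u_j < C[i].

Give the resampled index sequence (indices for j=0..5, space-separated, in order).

1 1 2 3 5 5

C = [1/33, 3/11, 5/11, 23/33, 8/11, 1]
j=0: u_0=7/90 ∈ [1/33, 3/11) → index 1
j=1: u_1=11/45 ∈ [1/33, 3/11) → index 1
j=2: u_2=37/90 ∈ [3/11, 5/11) → index 2
j=3: u_3=26/45 ∈ [5/11, 23/33) → index 3
j=4: u_4=67/90 ∈ [8/11, 1) → index 5
j=5: u_5=41/45 ∈ [8/11, 1) → index 5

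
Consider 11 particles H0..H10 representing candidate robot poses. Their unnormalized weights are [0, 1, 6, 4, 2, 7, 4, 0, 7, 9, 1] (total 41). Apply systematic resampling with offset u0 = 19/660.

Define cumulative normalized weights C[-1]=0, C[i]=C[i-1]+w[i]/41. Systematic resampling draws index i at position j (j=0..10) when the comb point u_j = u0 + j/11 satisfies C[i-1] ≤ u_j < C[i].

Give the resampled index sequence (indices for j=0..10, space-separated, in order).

2 2 3 4 5 5 6 8 8 9 9

C = [0, 1/41, 7/41, 11/41, 13/41, 20/41, 24/41, 24/41, 31/41, 40/41, 1]
j=0: u_0=19/660 ∈ [1/41, 7/41) → index 2
j=1: u_1=79/660 ∈ [1/41, 7/41) → index 2
j=2: u_2=139/660 ∈ [7/41, 11/41) → index 3
j=3: u_3=199/660 ∈ [11/41, 13/41) → index 4
j=4: u_4=259/660 ∈ [13/41, 20/41) → index 5
j=5: u_5=29/60 ∈ [13/41, 20/41) → index 5
j=6: u_6=379/660 ∈ [20/41, 24/41) → index 6
j=7: u_7=439/660 ∈ [24/41, 31/41) → index 8
j=8: u_8=499/660 ∈ [24/41, 31/41) → index 8
j=9: u_9=559/660 ∈ [31/41, 40/41) → index 9
j=10: u_10=619/660 ∈ [31/41, 40/41) → index 9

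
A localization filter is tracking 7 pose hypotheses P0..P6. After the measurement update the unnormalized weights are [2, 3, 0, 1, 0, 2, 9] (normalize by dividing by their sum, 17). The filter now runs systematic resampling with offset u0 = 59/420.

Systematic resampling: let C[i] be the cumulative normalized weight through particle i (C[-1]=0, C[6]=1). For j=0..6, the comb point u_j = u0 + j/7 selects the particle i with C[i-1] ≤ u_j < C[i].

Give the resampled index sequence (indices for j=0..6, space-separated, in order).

1 1 5 6 6 6 6

C = [2/17, 5/17, 5/17, 6/17, 6/17, 8/17, 1]
j=0: u_0=59/420 ∈ [2/17, 5/17) → index 1
j=1: u_1=17/60 ∈ [2/17, 5/17) → index 1
j=2: u_2=179/420 ∈ [6/17, 8/17) → index 5
j=3: u_3=239/420 ∈ [8/17, 1) → index 6
j=4: u_4=299/420 ∈ [8/17, 1) → index 6
j=5: u_5=359/420 ∈ [8/17, 1) → index 6
j=6: u_6=419/420 ∈ [8/17, 1) → index 6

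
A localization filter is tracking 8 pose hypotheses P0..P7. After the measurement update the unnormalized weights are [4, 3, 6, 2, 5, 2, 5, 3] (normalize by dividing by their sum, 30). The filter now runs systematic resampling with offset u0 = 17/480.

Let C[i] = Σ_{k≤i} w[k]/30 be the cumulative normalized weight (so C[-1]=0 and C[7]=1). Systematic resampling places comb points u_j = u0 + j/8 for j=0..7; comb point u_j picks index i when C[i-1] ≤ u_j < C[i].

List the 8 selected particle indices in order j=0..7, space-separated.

C = [2/15, 7/30, 13/30, 1/2, 2/3, 11/15, 9/10, 1]
j=0: u_0=17/480 ∈ [0, 2/15) → index 0
j=1: u_1=77/480 ∈ [2/15, 7/30) → index 1
j=2: u_2=137/480 ∈ [7/30, 13/30) → index 2
j=3: u_3=197/480 ∈ [7/30, 13/30) → index 2
j=4: u_4=257/480 ∈ [1/2, 2/3) → index 4
j=5: u_5=317/480 ∈ [1/2, 2/3) → index 4
j=6: u_6=377/480 ∈ [11/15, 9/10) → index 6
j=7: u_7=437/480 ∈ [9/10, 1) → index 7

0 1 2 2 4 4 6 7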